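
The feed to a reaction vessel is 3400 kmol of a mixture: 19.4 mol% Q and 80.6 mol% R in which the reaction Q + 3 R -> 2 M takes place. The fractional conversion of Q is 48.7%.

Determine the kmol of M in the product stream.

642 kmol

Q reacted = 0.487 × 659.6 = 321.2 kmol; ν_Q = −1, so ξ = 321.2/1 = 321.2 kmol.
Outlet amounts (n = n₀ + ν ξ):
  Q: 659.6 − 1(321.2) = 338.4
  R: 2740 − 3(321.2) = 1777
  M: 0 + 2(321.2) = 642.5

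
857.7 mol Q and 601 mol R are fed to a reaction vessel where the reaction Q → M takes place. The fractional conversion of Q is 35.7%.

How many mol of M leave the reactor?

306 mol

Q reacted = 0.357 × 857.7 = 306.2 mol; ν_Q = −1, so ξ = 306.2/1 = 306.2 mol.
Outlet amounts (n = n₀ + ν ξ):
  Q: 857.7 − 1(306.2) = 551.5
  M: 0 + 1(306.2) = 306.2
  R: 601 (inert)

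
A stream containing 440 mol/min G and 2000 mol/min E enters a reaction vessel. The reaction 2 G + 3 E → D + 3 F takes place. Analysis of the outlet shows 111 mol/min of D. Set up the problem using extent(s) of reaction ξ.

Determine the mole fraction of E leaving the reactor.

0.716

For D: n = n₀ + 1ξ → 111 = 0 + 1ξ, giving ξ = 111 mol/min.
Outlet amounts (n = n₀ + ν ξ):
  G: 440 − 2(111) = 218
  E: 2000 − 3(111) = 1667
  D: 0 + 1(111) = 111
  F: 0 + 3(111) = 333
Total out = 2329 mol/min; y_E = 1667 / 2329 = 0.7158.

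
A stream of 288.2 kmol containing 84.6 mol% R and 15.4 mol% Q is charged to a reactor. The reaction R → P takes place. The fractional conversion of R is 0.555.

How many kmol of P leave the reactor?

135 kmol

R reacted = 0.555 × 243.8 = 135.3 kmol; ν_R = −1, so ξ = 135.3/1 = 135.3 kmol.
Outlet amounts (n = n₀ + ν ξ):
  R: 243.8 − 1(135.3) = 108.5
  P: 0 + 1(135.3) = 135.3
  Q: 44.38 (inert)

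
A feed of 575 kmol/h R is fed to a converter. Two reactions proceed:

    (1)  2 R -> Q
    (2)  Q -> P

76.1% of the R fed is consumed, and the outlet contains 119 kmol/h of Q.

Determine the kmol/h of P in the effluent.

Conversion of R: R consumed = 2ξ₁ = 0.761 × 575 → ξ₁ = 218.8 kmol/h.
Q balance: n_Q = 0 + 1ξ₁ − 1ξ₂ = 119 → ξ₂ = (1·218.8 − 119)/1 = 99.79 kmol/h.
Outlet amounts (n = n₀ + Σ ν·ξ):
  R: 575 − 2(218.8) = 137.4
  Q: 0 + 1(218.8) − 1(99.79) = 119
  P: 0 + 1(99.79) = 99.79

99.8 kmol/h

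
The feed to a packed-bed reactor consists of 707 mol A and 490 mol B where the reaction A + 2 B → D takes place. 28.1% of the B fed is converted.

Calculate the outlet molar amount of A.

B reacted = 0.281 × 490 = 137.7 mol; ν_B = −2, so ξ = 137.7/2 = 68.85 mol.
Outlet amounts (n = n₀ + ν ξ):
  A: 707 − 1(68.85) = 638.2
  B: 490 − 2(68.85) = 352.3
  D: 0 + 1(68.85) = 68.85

638 mol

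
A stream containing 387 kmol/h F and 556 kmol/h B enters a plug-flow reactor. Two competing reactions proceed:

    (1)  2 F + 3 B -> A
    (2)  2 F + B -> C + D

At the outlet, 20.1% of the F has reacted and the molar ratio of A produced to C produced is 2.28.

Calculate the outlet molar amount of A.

27 kmol/h

Conversion of F: F consumed = 0.201 × 387 = 77.79 kmol/h = 2ξ₁ + 2ξ₂.
Selectivity: 1ξ₁ / (1ξ₂) = 2.28 → ξ₁ = 2.28 ξ₂.
Substitute: (2·2.28 + 2) ξ₂ = 77.79 → ξ₂ = 11.86 kmol/h, ξ₁ = 27.04 kmol/h.
Outlet amounts (n = n₀ + Σ ν·ξ):
  F: 387 − 2(27.04) − 2(11.86) = 309.2
  B: 556 − 3(27.04) − 1(11.86) = 463
  A: 0 + 1(27.04) = 27.04
  C: 0 + 1(11.86) = 11.86
  D: 0 + 1(11.86) = 11.86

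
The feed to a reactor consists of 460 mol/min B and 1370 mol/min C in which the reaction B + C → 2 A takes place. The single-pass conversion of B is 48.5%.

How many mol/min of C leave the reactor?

1150 mol/min

B reacted = 0.485 × 460 = 223.1 mol/min; ν_B = −1, so ξ = 223.1/1 = 223.1 mol/min.
Outlet amounts (n = n₀ + ν ξ):
  B: 460 − 1(223.1) = 236.9
  C: 1370 − 1(223.1) = 1147
  A: 0 + 2(223.1) = 446.2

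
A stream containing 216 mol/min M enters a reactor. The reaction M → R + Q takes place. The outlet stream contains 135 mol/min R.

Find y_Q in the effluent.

For R: n = n₀ + 1ξ → 135 = 0 + 1ξ, giving ξ = 135 mol/min.
Outlet amounts (n = n₀ + ν ξ):
  M: 216 − 1(135) = 81
  R: 0 + 1(135) = 135
  Q: 0 + 1(135) = 135
Total out = 351 mol/min; y_Q = 135 / 351 = 0.3846.

0.385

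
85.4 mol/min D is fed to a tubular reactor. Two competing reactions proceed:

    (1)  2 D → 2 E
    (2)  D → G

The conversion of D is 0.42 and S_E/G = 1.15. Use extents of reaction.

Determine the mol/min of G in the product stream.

Conversion of D: D consumed = 0.42 × 85.4 = 35.87 mol/min = 2ξ₁ + 1ξ₂.
Selectivity: 2ξ₁ / (1ξ₂) = 1.15 → ξ₁ = 0.575 ξ₂.
Substitute: (2·0.575 + 1) ξ₂ = 35.87 → ξ₂ = 16.68 mol/min, ξ₁ = 9.593 mol/min.
Outlet amounts (n = n₀ + Σ ν·ξ):
  D: 85.4 − 2(9.593) − 1(16.68) = 49.53
  E: 0 + 2(9.593) = 19.19
  G: 0 + 1(16.68) = 16.68

16.7 mol/min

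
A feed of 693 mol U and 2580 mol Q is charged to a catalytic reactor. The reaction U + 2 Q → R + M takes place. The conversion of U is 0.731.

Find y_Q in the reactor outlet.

U reacted = 0.731 × 693 = 506.6 mol; ν_U = −1, so ξ = 506.6/1 = 506.6 mol.
Outlet amounts (n = n₀ + ν ξ):
  U: 693 − 1(506.6) = 186.4
  Q: 2580 − 2(506.6) = 1567
  R: 0 + 1(506.6) = 506.6
  M: 0 + 1(506.6) = 506.6
Total out = 2766 mol; y_Q = 1567 / 2766 = 0.5664.

0.566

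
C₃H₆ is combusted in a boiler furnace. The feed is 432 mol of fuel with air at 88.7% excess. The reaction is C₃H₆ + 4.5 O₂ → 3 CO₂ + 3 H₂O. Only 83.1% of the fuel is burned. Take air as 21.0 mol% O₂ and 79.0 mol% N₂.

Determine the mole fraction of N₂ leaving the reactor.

0.763

Stoichiometric O₂ = 4.5 × 432 = 1944 mol; O₂ fed = 1944 × 1.887 = 3668 mol.
N₂ fed = 3668 × 79/21 = 13800 mol.
Fuel reacted = 0.831 × 432 → ξ = 359 mol.
Outlet (n = n₀ + ν ξ):
  C₃H₆: 432 − 1(359) = 73.01
  O₂: 3668 − 4.5(359) = 2053
  N₂: 13800 (inert)
  CO₂: 0 + 3(359) = 1077
  H₂O: 0 + 3(359) = 1077
Total out = 18080 mol; y_N₂ = 13800 / 18080 = 0.7633.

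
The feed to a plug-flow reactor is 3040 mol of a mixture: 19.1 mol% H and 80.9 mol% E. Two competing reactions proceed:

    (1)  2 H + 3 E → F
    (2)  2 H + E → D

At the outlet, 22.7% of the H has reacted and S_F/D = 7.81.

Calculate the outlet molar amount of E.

2280 mol

Conversion of H: H consumed = 0.227 × 580.6 = 131.8 mol = 2ξ₁ + 2ξ₂.
Selectivity: 1ξ₁ / (1ξ₂) = 7.81 → ξ₁ = 7.81 ξ₂.
Substitute: (2·7.81 + 2) ξ₂ = 131.8 → ξ₂ = 7.48 mol, ξ₁ = 58.42 mol.
Outlet amounts (n = n₀ + Σ ν·ξ):
  H: 580.6 − 2(58.42) − 2(7.48) = 448.8
  E: 2459 − 3(58.42) − 1(7.48) = 2277
  F: 0 + 1(58.42) = 58.42
  D: 0 + 1(7.48) = 7.48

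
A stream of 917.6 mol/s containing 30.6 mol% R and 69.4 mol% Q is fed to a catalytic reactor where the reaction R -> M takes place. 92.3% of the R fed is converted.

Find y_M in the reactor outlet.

0.282

R reacted = 0.923 × 280.8 = 259.2 mol/s; ν_R = −1, so ξ = 259.2/1 = 259.2 mol/s.
Outlet amounts (n = n₀ + ν ξ):
  R: 280.8 − 1(259.2) = 21.62
  M: 0 + 1(259.2) = 259.2
  Q: 636.8 (inert)
Total out = 917.6 mol/s; y_M = 259.2 / 917.6 = 0.2824.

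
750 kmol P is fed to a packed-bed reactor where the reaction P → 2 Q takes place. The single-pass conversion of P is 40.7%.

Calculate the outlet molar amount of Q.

P reacted = 0.407 × 750 = 305.2 kmol; ν_P = −1, so ξ = 305.2/1 = 305.2 kmol.
Outlet amounts (n = n₀ + ν ξ):
  P: 750 − 1(305.2) = 444.8
  Q: 0 + 2(305.2) = 610.5

610 kmol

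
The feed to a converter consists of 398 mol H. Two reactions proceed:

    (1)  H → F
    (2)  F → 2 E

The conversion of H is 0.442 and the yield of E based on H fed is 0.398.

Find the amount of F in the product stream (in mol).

Conversion of H: H consumed = 1ξ₁ = 0.442 × 398 → ξ₁ = 175.9 mol.
Yield of E: 2ξ₂ / 398 = 0.398 → ξ₂ = 79.2 mol.
Outlet amounts (n = n₀ + Σ ν·ξ):
  H: 398 − 1(175.9) = 222.1
  F: 0 + 1(175.9) − 1(79.2) = 96.71
  E: 0 + 2(79.2) = 158.4

96.7 mol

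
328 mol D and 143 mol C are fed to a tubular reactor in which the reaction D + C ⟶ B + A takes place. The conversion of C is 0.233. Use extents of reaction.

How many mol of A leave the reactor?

C reacted = 0.233 × 143 = 33.32 mol; ν_C = −1, so ξ = 33.32/1 = 33.32 mol.
Outlet amounts (n = n₀ + ν ξ):
  D: 328 − 1(33.32) = 294.7
  C: 143 − 1(33.32) = 109.7
  B: 0 + 1(33.32) = 33.32
  A: 0 + 1(33.32) = 33.32

33.3 mol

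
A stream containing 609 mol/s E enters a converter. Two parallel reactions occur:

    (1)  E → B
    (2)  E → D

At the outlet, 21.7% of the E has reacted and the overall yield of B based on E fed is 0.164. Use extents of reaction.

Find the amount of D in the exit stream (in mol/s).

Yield of B: 1ξ₁ / 609 = 0.164 → ξ₁ = 99.88 mol/s.
Conversion of E: 1ξ₁ + 1ξ₂ = 0.217 × 609 = 132.2 → ξ₂ = 32.28 mol/s.
Outlet amounts (n = n₀ + Σ ν·ξ):
  E: 609 − 1(99.88) − 1(32.28) = 476.8
  B: 0 + 1(99.88) = 99.88
  D: 0 + 1(32.28) = 32.28

32.3 mol/s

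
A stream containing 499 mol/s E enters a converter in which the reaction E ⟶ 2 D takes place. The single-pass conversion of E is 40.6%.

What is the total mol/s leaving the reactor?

702 mol/s

E reacted = 0.406 × 499 = 202.6 mol/s; ν_E = −1, so ξ = 202.6/1 = 202.6 mol/s.
Outlet amounts (n = n₀ + ν ξ):
  E: 499 − 1(202.6) = 296.4
  D: 0 + 2(202.6) = 405.2
Total out = 296.4 + 405.2 = 701.6 mol/s.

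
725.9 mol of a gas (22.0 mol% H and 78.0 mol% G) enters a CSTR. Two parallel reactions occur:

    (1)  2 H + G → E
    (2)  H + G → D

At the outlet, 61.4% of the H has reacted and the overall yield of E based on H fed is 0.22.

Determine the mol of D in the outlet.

Yield of E: 1ξ₁ / 159.7 = 0.22 → ξ₁ = 35.13 mol.
Conversion of H: 2ξ₁ + 1ξ₂ = 0.614 × 159.7 = 98.05 → ξ₂ = 27.79 mol.
Outlet amounts (n = n₀ + Σ ν·ξ):
  H: 159.7 − 2(35.13) − 1(27.79) = 61.64
  G: 566.2 − 1(35.13) − 1(27.79) = 503.3
  E: 0 + 1(35.13) = 35.13
  D: 0 + 1(27.79) = 27.79

27.8 mol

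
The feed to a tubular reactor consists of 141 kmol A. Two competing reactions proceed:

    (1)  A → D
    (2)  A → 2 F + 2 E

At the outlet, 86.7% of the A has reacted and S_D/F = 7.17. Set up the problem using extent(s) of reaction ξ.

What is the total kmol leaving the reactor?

Conversion of A: A consumed = 0.867 × 141 = 122.2 kmol = 1ξ₁ + 1ξ₂.
Selectivity: 1ξ₁ / (2ξ₂) = 7.17 → ξ₁ = 14.34 ξ₂.
Substitute: (1·14.34 + 1) ξ₂ = 122.2 → ξ₂ = 7.969 kmol, ξ₁ = 114.3 kmol.
Outlet amounts (n = n₀ + Σ ν·ξ):
  A: 141 − 1(114.3) − 1(7.969) = 18.75
  D: 0 + 1(114.3) = 114.3
  F: 0 + 2(7.969) = 15.94
  E: 0 + 2(7.969) = 15.94
Total out = 18.75 + 114.3 + 15.94 + 15.94 = 164.9 kmol.

165 kmol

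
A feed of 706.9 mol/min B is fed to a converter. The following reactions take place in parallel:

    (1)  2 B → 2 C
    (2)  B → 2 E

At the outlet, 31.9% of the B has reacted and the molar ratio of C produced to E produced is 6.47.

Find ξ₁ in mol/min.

Conversion of B: B consumed = 0.319 × 706.9 = 225.5 mol/min = 2ξ₁ + 1ξ₂.
Selectivity: 2ξ₁ / (2ξ₂) = 6.47 → ξ₁ = 6.47 ξ₂.
Substitute: (2·6.47 + 1) ξ₂ = 225.5 → ξ₂ = 16.18 mol/min, ξ₁ = 104.7 mol/min.
Outlet amounts (n = n₀ + Σ ν·ξ):
  B: 706.9 − 2(104.7) − 1(16.18) = 481.4
  C: 0 + 2(104.7) = 209.3
  E: 0 + 2(16.18) = 32.35

ξ₁ = 105 mol/min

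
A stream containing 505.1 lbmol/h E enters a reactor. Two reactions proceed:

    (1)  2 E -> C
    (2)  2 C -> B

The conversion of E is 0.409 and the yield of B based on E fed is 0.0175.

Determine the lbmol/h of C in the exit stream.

Conversion of E: E consumed = 2ξ₁ = 0.409 × 505.1 → ξ₁ = 103.3 lbmol/h.
Yield of B: 1ξ₂ / 505.1 = 0.0175 → ξ₂ = 8.839 lbmol/h.
Outlet amounts (n = n₀ + Σ ν·ξ):
  E: 505.1 − 2(103.3) = 298.5
  C: 0 + 1(103.3) − 2(8.839) = 85.61
  B: 0 + 1(8.839) = 8.839

85.6 lbmol/h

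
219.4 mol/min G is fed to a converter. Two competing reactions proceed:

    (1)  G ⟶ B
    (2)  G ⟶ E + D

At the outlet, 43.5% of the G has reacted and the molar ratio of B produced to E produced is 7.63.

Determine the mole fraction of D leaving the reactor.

Conversion of G: G consumed = 0.435 × 219.4 = 95.44 mol/min = 1ξ₁ + 1ξ₂.
Selectivity: 1ξ₁ / (1ξ₂) = 7.63 → ξ₁ = 7.63 ξ₂.
Substitute: (1·7.63 + 1) ξ₂ = 95.44 → ξ₂ = 11.06 mol/min, ξ₁ = 84.38 mol/min.
Outlet amounts (n = n₀ + Σ ν·ξ):
  G: 219.4 − 1(84.38) − 1(11.06) = 124
  B: 0 + 1(84.38) = 84.38
  E: 0 + 1(11.06) = 11.06
  D: 0 + 1(11.06) = 11.06
Total out = 230.5 mol/min; y_D = 11.06 / 230.5 = 0.04799.

0.048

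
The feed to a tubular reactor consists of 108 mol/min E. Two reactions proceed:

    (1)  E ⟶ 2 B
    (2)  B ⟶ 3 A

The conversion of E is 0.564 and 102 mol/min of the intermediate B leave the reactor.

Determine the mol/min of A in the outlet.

59.5 mol/min

Conversion of E: E consumed = 1ξ₁ = 0.564 × 108 → ξ₁ = 60.91 mol/min.
B balance: n_B = 0 + 2ξ₁ − 1ξ₂ = 102 → ξ₂ = (2·60.91 − 102)/1 = 19.82 mol/min.
Outlet amounts (n = n₀ + Σ ν·ξ):
  E: 108 − 1(60.91) = 47.09
  B: 0 + 2(60.91) − 1(19.82) = 102
  A: 0 + 3(19.82) = 59.47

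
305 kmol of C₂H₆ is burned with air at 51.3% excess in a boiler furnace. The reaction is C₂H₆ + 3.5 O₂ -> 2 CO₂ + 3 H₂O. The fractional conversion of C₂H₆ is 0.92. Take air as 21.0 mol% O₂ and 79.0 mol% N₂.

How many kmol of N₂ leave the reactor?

Stoichiometric O₂ = 3.5 × 305 = 1068 kmol; O₂ fed = 1068 × 1.513 = 1615 kmol.
N₂ fed = 1615 × 79/21 = 6076 kmol.
Fuel reacted = 0.92 × 305 → ξ = 280.6 kmol.
Outlet (n = n₀ + ν ξ):
  C₂H₆: 305 − 1(280.6) = 24.4
  O₂: 1615 − 3.5(280.6) = 633
  N₂: 6076 (inert)
  CO₂: 0 + 2(280.6) = 561.2
  H₂O: 0 + 3(280.6) = 841.8

6080 kmol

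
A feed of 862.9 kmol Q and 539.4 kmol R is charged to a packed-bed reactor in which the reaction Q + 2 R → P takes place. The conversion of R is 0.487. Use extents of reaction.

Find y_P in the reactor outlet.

R reacted = 0.487 × 539.4 = 262.7 kmol; ν_R = −2, so ξ = 262.7/2 = 131.3 kmol.
Outlet amounts (n = n₀ + ν ξ):
  Q: 862.9 − 1(131.3) = 731.6
  R: 539.4 − 2(131.3) = 276.7
  P: 0 + 1(131.3) = 131.3
Total out = 1140 kmol; y_P = 131.3 / 1140 = 0.1153.

0.115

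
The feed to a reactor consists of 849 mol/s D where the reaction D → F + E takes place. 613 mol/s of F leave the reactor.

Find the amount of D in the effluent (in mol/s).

236 mol/s

For F: n = n₀ + 1ξ → 613 = 0 + 1ξ, giving ξ = 613 mol/s.
Outlet amounts (n = n₀ + ν ξ):
  D: 849 − 1(613) = 236
  F: 0 + 1(613) = 613
  E: 0 + 1(613) = 613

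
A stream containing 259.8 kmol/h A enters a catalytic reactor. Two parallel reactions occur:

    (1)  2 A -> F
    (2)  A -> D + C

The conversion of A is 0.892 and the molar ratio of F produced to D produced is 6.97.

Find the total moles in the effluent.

Conversion of A: A consumed = 0.892 × 259.8 = 231.7 kmol/h = 2ξ₁ + 1ξ₂.
Selectivity: 1ξ₁ / (1ξ₂) = 6.97 → ξ₁ = 6.97 ξ₂.
Substitute: (2·6.97 + 1) ξ₂ = 231.7 → ξ₂ = 15.51 kmol/h, ξ₁ = 108.1 kmol/h.
Outlet amounts (n = n₀ + Σ ν·ξ):
  A: 259.8 − 2(108.1) − 1(15.51) = 28.06
  F: 0 + 1(108.1) = 108.1
  D: 0 + 1(15.51) = 15.51
  C: 0 + 1(15.51) = 15.51
Total out = 28.06 + 108.1 + 15.51 + 15.51 = 167.2 kmol/h.

167 kmol/h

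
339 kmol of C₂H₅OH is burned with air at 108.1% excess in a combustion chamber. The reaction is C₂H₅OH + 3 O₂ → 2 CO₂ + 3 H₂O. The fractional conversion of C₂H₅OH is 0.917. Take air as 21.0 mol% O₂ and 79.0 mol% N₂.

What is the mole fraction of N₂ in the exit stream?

Stoichiometric O₂ = 3 × 339 = 1017 kmol; O₂ fed = 1017 × 2.081 = 2116 kmol.
N₂ fed = 2116 × 79/21 = 7962 kmol.
Fuel reacted = 0.917 × 339 → ξ = 310.9 kmol.
Outlet (n = n₀ + ν ξ):
  C₂H₅OH: 339 − 1(310.9) = 28.14
  O₂: 2116 − 3(310.9) = 1184
  N₂: 7962 (inert)
  CO₂: 0 + 2(310.9) = 621.7
  H₂O: 0 + 3(310.9) = 932.6
Total out = 10730 kmol; y_N₂ = 7962 / 10730 = 0.7421.

0.742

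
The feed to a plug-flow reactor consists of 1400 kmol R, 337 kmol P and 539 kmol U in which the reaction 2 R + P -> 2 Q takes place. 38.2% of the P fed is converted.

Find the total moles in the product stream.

2150 kmol

P reacted = 0.382 × 337 = 128.7 kmol; ν_P = −1, so ξ = 128.7/1 = 128.7 kmol.
Outlet amounts (n = n₀ + ν ξ):
  R: 1400 − 2(128.7) = 1143
  P: 337 − 1(128.7) = 208.3
  Q: 0 + 2(128.7) = 257.5
  U: 539 (inert)
Total out = 1143 + 208.3 + 257.5 + 539 = 2147 kmol.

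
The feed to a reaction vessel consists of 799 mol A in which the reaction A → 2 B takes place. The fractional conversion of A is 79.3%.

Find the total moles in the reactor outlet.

1430 mol

A reacted = 0.793 × 799 = 633.6 mol; ν_A = −1, so ξ = 633.6/1 = 633.6 mol.
Outlet amounts (n = n₀ + ν ξ):
  A: 799 − 1(633.6) = 165.4
  B: 0 + 2(633.6) = 1267
Total out = 165.4 + 1267 = 1433 mol.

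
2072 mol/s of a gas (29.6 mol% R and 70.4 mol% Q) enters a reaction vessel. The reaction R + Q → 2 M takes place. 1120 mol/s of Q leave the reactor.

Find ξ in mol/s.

ξ = 339 mol/s

For Q: n = n₀ − 1ξ → 1120 = 1459 − 1ξ, giving ξ = 338.7 mol/s.
Outlet amounts (n = n₀ + ν ξ):
  R: 613.3 − 1(338.7) = 274.6
  Q: 1459 − 1(338.7) = 1120
  M: 0 + 2(338.7) = 677.4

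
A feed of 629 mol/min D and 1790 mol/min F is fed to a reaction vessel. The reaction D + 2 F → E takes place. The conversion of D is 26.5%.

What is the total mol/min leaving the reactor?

D reacted = 0.265 × 629 = 166.7 mol/min; ν_D = −1, so ξ = 166.7/1 = 166.7 mol/min.
Outlet amounts (n = n₀ + ν ξ):
  D: 629 − 1(166.7) = 462.3
  F: 1790 − 2(166.7) = 1457
  E: 0 + 1(166.7) = 166.7
Total out = 462.3 + 1457 + 166.7 = 2086 mol/min.

2090 mol/min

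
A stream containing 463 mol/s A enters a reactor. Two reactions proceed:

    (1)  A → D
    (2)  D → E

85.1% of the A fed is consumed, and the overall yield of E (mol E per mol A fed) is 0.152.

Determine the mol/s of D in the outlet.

Conversion of A: A consumed = 1ξ₁ = 0.851 × 463 → ξ₁ = 394 mol/s.
Yield of E: 1ξ₂ / 463 = 0.152 → ξ₂ = 70.38 mol/s.
Outlet amounts (n = n₀ + Σ ν·ξ):
  A: 463 − 1(394) = 68.99
  D: 0 + 1(394) − 1(70.38) = 323.6
  E: 0 + 1(70.38) = 70.38

324 mol/s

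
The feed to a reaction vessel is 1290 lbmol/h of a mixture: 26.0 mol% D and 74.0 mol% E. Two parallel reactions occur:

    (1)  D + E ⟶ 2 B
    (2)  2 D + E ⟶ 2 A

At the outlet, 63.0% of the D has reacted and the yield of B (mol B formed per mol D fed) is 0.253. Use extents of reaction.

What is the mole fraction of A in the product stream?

0.14

Yield of B: 2ξ₁ / 335.4 = 0.253 → ξ₁ = 42.43 lbmol/h.
Conversion of D: 1ξ₁ + 2ξ₂ = 0.63 × 335.4 = 211.3 → ξ₂ = 84.44 lbmol/h.
Outlet amounts (n = n₀ + Σ ν·ξ):
  D: 335.4 − 1(42.43) − 2(84.44) = 124.1
  E: 954.6 − 1(42.43) − 1(84.44) = 827.7
  B: 0 + 2(42.43) = 84.86
  A: 0 + 2(84.44) = 168.9
Total out = 1206 lbmol/h; y_A = 168.9 / 1206 = 0.1401.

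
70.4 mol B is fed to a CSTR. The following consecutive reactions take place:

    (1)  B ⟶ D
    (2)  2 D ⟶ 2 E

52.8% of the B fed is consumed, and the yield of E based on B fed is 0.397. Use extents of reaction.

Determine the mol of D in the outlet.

9.22 mol

Conversion of B: B consumed = 1ξ₁ = 0.528 × 70.4 → ξ₁ = 37.17 mol.
Yield of E: 2ξ₂ / 70.4 = 0.397 → ξ₂ = 13.97 mol.
Outlet amounts (n = n₀ + Σ ν·ξ):
  B: 70.4 − 1(37.17) = 33.23
  D: 0 + 1(37.17) − 2(13.97) = 9.222
  E: 0 + 2(13.97) = 27.95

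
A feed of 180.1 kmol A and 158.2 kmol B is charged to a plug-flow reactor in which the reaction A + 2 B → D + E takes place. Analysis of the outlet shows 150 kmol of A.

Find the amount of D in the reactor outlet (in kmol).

30.1 kmol

For A: n = n₀ − 1ξ → 150 = 180.1 − 1ξ, giving ξ = 30.1 kmol.
Outlet amounts (n = n₀ + ν ξ):
  A: 180.1 − 1(30.1) = 150
  B: 158.2 − 2(30.1) = 98
  D: 0 + 1(30.1) = 30.1
  E: 0 + 1(30.1) = 30.1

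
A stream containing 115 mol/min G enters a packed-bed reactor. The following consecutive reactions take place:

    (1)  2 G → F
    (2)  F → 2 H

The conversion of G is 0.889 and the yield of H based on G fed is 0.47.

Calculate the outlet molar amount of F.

24.1 mol/min

Conversion of G: G consumed = 2ξ₁ = 0.889 × 115 → ξ₁ = 51.12 mol/min.
Yield of H: 2ξ₂ / 115 = 0.47 → ξ₂ = 27.02 mol/min.
Outlet amounts (n = n₀ + Σ ν·ξ):
  G: 115 − 2(51.12) = 12.77
  F: 0 + 1(51.12) − 1(27.02) = 24.09
  H: 0 + 2(27.02) = 54.05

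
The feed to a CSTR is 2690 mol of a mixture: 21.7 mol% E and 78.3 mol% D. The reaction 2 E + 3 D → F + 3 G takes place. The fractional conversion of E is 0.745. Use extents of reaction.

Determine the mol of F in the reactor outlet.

217 mol

E reacted = 0.745 × 583.7 = 434.9 mol; ν_E = −2, so ξ = 434.9/2 = 217.4 mol.
Outlet amounts (n = n₀ + ν ξ):
  E: 583.7 − 2(217.4) = 148.9
  D: 2106 − 3(217.4) = 1454
  F: 0 + 1(217.4) = 217.4
  G: 0 + 3(217.4) = 652.3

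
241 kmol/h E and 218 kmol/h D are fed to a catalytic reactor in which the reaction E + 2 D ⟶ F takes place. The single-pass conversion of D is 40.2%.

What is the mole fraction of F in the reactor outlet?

D reacted = 0.402 × 218 = 87.64 kmol/h; ν_D = −2, so ξ = 87.64/2 = 43.82 kmol/h.
Outlet amounts (n = n₀ + ν ξ):
  E: 241 − 1(43.82) = 197.2
  D: 218 − 2(43.82) = 130.4
  F: 0 + 1(43.82) = 43.82
Total out = 371.4 kmol/h; y_F = 43.82 / 371.4 = 0.118.

0.118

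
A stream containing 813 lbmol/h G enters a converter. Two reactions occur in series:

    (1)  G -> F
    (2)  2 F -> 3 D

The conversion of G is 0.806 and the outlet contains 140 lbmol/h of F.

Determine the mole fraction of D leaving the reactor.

Conversion of G: G consumed = 1ξ₁ = 0.806 × 813 → ξ₁ = 655.3 lbmol/h.
F balance: n_F = 0 + 1ξ₁ − 2ξ₂ = 140 → ξ₂ = (1·655.3 − 140)/2 = 257.6 lbmol/h.
Outlet amounts (n = n₀ + Σ ν·ξ):
  G: 813 − 1(655.3) = 157.7
  F: 0 + 1(655.3) − 2(257.6) = 140
  D: 0 + 3(257.6) = 772.9
Total out = 1071 lbmol/h; y_D = 772.9 / 1071 = 0.7219.

0.722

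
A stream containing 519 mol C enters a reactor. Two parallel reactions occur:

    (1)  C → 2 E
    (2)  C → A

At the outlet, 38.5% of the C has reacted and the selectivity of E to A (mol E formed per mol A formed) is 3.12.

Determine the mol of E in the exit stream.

244 mol

Conversion of C: C consumed = 0.385 × 519 = 199.8 mol = 1ξ₁ + 1ξ₂.
Selectivity: 2ξ₁ / (1ξ₂) = 3.12 → ξ₁ = 1.56 ξ₂.
Substitute: (1·1.56 + 1) ξ₂ = 199.8 → ξ₂ = 78.05 mol, ξ₁ = 121.8 mol.
Outlet amounts (n = n₀ + Σ ν·ξ):
  C: 519 − 1(121.8) − 1(78.05) = 319.2
  E: 0 + 2(121.8) = 243.5
  A: 0 + 1(78.05) = 78.05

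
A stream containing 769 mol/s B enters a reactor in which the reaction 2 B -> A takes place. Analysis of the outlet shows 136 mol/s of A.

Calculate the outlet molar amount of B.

For A: n = n₀ + 1ξ → 136 = 0 + 1ξ, giving ξ = 136 mol/s.
Outlet amounts (n = n₀ + ν ξ):
  B: 769 − 2(136) = 497
  A: 0 + 1(136) = 136

497 mol/s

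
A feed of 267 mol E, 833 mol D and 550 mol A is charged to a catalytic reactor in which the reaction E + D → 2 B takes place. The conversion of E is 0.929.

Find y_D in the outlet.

E reacted = 0.929 × 267 = 248 mol; ν_E = −1, so ξ = 248/1 = 248 mol.
Outlet amounts (n = n₀ + ν ξ):
  E: 267 − 1(248) = 18.96
  D: 833 − 1(248) = 585
  B: 0 + 2(248) = 496.1
  A: 550 (inert)
Total out = 1650 mol; y_D = 585 / 1650 = 0.3545.

0.355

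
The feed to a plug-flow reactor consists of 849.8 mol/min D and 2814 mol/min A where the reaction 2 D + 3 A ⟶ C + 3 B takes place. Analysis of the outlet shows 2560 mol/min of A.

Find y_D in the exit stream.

For A: n = n₀ − 3ξ → 2560 = 2814 − 3ξ, giving ξ = 84.67 mol/min.
Outlet amounts (n = n₀ + ν ξ):
  D: 849.8 − 2(84.67) = 680.5
  A: 2814 − 3(84.67) = 2560
  C: 0 + 1(84.67) = 84.67
  B: 0 + 3(84.67) = 254
Total out = 3579 mol/min; y_D = 680.5 / 3579 = 0.1901.

0.19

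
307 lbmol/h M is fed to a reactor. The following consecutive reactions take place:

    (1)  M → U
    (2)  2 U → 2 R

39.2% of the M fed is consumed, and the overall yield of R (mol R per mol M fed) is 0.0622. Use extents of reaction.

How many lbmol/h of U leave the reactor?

101 lbmol/h

Conversion of M: M consumed = 1ξ₁ = 0.392 × 307 → ξ₁ = 120.3 lbmol/h.
Yield of R: 2ξ₂ / 307 = 0.0622 → ξ₂ = 9.548 lbmol/h.
Outlet amounts (n = n₀ + Σ ν·ξ):
  M: 307 − 1(120.3) = 186.7
  U: 0 + 1(120.3) − 2(9.548) = 101.2
  R: 0 + 2(9.548) = 19.1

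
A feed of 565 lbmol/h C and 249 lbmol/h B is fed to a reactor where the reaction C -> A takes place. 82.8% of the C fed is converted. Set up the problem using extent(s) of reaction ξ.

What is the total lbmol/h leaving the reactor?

814 lbmol/h

C reacted = 0.828 × 565 = 467.8 lbmol/h; ν_C = −1, so ξ = 467.8/1 = 467.8 lbmol/h.
Outlet amounts (n = n₀ + ν ξ):
  C: 565 − 1(467.8) = 97.18
  A: 0 + 1(467.8) = 467.8
  B: 249 (inert)
Total out = 97.18 + 467.8 + 249 = 814 lbmol/h.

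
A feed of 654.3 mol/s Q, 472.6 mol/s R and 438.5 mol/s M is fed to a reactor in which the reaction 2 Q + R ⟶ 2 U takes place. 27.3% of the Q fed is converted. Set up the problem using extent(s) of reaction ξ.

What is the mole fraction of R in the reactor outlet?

0.26

Q reacted = 0.273 × 654.3 = 178.6 mol/s; ν_Q = −2, so ξ = 178.6/2 = 89.31 mol/s.
Outlet amounts (n = n₀ + ν ξ):
  Q: 654.3 − 2(89.31) = 475.7
  R: 472.6 − 1(89.31) = 383.3
  U: 0 + 2(89.31) = 178.6
  M: 438.5 (inert)
Total out = 1476 mol/s; y_R = 383.3 / 1476 = 0.2597.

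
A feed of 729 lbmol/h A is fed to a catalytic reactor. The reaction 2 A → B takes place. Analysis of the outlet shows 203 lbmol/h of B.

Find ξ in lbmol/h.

For B: n = n₀ + 1ξ → 203 = 0 + 1ξ, giving ξ = 203 lbmol/h.
Outlet amounts (n = n₀ + ν ξ):
  A: 729 − 2(203) = 323
  B: 0 + 1(203) = 203

ξ = 203 lbmol/h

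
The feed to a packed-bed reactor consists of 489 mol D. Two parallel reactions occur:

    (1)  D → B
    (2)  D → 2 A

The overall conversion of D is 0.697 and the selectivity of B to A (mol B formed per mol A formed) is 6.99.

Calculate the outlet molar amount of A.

Conversion of D: D consumed = 0.697 × 489 = 340.8 mol = 1ξ₁ + 1ξ₂.
Selectivity: 1ξ₁ / (2ξ₂) = 6.99 → ξ₁ = 13.98 ξ₂.
Substitute: (1·13.98 + 1) ξ₂ = 340.8 → ξ₂ = 22.75 mol, ξ₁ = 318.1 mol.
Outlet amounts (n = n₀ + Σ ν·ξ):
  D: 489 − 1(318.1) − 1(22.75) = 148.2
  B: 0 + 1(318.1) = 318.1
  A: 0 + 2(22.75) = 45.51

45.5 mol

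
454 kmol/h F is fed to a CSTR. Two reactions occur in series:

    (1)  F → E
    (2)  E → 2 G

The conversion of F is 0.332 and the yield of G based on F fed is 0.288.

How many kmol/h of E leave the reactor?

Conversion of F: F consumed = 1ξ₁ = 0.332 × 454 → ξ₁ = 150.7 kmol/h.
Yield of G: 2ξ₂ / 454 = 0.288 → ξ₂ = 65.38 kmol/h.
Outlet amounts (n = n₀ + Σ ν·ξ):
  F: 454 − 1(150.7) = 303.3
  E: 0 + 1(150.7) − 1(65.38) = 85.35
  G: 0 + 2(65.38) = 130.8

85.4 kmol/h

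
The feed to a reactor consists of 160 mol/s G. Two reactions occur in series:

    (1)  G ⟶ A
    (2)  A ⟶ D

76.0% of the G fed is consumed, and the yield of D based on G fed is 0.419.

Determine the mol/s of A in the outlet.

Conversion of G: G consumed = 1ξ₁ = 0.76 × 160 → ξ₁ = 121.6 mol/s.
Yield of D: 1ξ₂ / 160 = 0.419 → ξ₂ = 67.04 mol/s.
Outlet amounts (n = n₀ + Σ ν·ξ):
  G: 160 − 1(121.6) = 38.4
  A: 0 + 1(121.6) − 1(67.04) = 54.56
  D: 0 + 1(67.04) = 67.04

54.6 mol/s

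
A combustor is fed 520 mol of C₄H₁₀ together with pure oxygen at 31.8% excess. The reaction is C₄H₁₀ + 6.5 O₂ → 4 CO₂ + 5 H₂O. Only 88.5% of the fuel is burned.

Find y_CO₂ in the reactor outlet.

Stoichiometric O₂ = 6.5 × 520 = 3380 mol; O₂ fed = 3380 × 1.318 = 4455 mol.
Fuel reacted = 0.885 × 520 → ξ = 460.2 mol.
Outlet (n = n₀ + ν ξ):
  C₄H₁₀: 520 − 1(460.2) = 59.8
  O₂: 4455 − 6.5(460.2) = 1464
  CO₂: 0 + 4(460.2) = 1841
  H₂O: 0 + 5(460.2) = 2301
Total out = 5665 mol; y_CO₂ = 1841 / 5665 = 0.3249.

0.325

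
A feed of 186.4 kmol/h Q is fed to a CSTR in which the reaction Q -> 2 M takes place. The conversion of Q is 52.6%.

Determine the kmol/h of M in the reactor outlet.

Q reacted = 0.526 × 186.4 = 98.05 kmol/h; ν_Q = −1, so ξ = 98.05/1 = 98.05 kmol/h.
Outlet amounts (n = n₀ + ν ξ):
  Q: 186.4 − 1(98.05) = 88.35
  M: 0 + 2(98.05) = 196.1

196 kmol/h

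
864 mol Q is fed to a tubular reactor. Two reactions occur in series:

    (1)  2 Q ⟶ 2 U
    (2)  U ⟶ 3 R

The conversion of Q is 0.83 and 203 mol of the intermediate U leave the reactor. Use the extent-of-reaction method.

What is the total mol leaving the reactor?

1890 mol

Conversion of Q: Q consumed = 2ξ₁ = 0.83 × 864 → ξ₁ = 358.6 mol.
U balance: n_U = 0 + 2ξ₁ − 1ξ₂ = 203 → ξ₂ = (2·358.6 − 203)/1 = 514.1 mol.
Outlet amounts (n = n₀ + Σ ν·ξ):
  Q: 864 − 2(358.6) = 146.9
  U: 0 + 2(358.6) − 1(514.1) = 203
  R: 0 + 3(514.1) = 1542
Total out = 146.9 + 203 + 1542 = 1892 mol.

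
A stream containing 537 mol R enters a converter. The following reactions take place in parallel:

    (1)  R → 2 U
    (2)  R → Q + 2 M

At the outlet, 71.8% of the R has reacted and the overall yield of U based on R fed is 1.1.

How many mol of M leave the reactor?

Yield of U: 2ξ₁ / 537 = 1.1 → ξ₁ = 295.4 mol.
Conversion of R: 1ξ₁ + 1ξ₂ = 0.718 × 537 = 385.6 → ξ₂ = 90.22 mol.
Outlet amounts (n = n₀ + Σ ν·ξ):
  R: 537 − 1(295.4) − 1(90.22) = 151.4
  U: 0 + 2(295.4) = 590.7
  Q: 0 + 1(90.22) = 90.22
  M: 0 + 2(90.22) = 180.4

180 mol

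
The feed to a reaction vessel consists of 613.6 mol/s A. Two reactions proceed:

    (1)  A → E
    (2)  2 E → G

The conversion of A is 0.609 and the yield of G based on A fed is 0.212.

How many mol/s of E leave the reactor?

Conversion of A: A consumed = 1ξ₁ = 0.609 × 613.6 → ξ₁ = 373.7 mol/s.
Yield of G: 1ξ₂ / 613.6 = 0.212 → ξ₂ = 130.1 mol/s.
Outlet amounts (n = n₀ + Σ ν·ξ):
  A: 613.6 − 1(373.7) = 239.9
  E: 0 + 1(373.7) − 2(130.1) = 113.5
  G: 0 + 1(130.1) = 130.1

114 mol/s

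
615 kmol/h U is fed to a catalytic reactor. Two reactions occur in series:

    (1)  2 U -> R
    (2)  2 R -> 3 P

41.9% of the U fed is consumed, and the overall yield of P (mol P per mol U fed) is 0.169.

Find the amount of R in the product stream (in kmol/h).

Conversion of U: U consumed = 2ξ₁ = 0.419 × 615 → ξ₁ = 128.8 kmol/h.
Yield of P: 3ξ₂ / 615 = 0.169 → ξ₂ = 34.65 kmol/h.
Outlet amounts (n = n₀ + Σ ν·ξ):
  U: 615 − 2(128.8) = 357.3
  R: 0 + 1(128.8) − 2(34.65) = 59.55
  P: 0 + 3(34.65) = 103.9

59.6 kmol/h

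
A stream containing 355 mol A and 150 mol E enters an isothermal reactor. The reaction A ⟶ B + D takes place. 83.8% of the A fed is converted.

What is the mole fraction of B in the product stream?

A reacted = 0.838 × 355 = 297.5 mol; ν_A = −1, so ξ = 297.5/1 = 297.5 mol.
Outlet amounts (n = n₀ + ν ξ):
  A: 355 − 1(297.5) = 57.51
  B: 0 + 1(297.5) = 297.5
  D: 0 + 1(297.5) = 297.5
  E: 150 (inert)
Total out = 802.5 mol; y_B = 297.5 / 802.5 = 0.3707.

0.371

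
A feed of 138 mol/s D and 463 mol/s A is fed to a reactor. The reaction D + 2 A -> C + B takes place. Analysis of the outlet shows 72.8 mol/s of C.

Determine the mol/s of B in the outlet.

72.8 mol/s

For C: n = n₀ + 1ξ → 72.8 = 0 + 1ξ, giving ξ = 72.8 mol/s.
Outlet amounts (n = n₀ + ν ξ):
  D: 138 − 1(72.8) = 65.2
  A: 463 − 2(72.8) = 317.4
  C: 0 + 1(72.8) = 72.8
  B: 0 + 1(72.8) = 72.8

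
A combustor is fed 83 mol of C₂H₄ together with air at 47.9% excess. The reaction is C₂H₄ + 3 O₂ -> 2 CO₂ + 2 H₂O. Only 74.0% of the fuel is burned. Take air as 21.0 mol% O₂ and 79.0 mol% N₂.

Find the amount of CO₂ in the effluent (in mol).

123 mol

Stoichiometric O₂ = 3 × 83 = 249 mol; O₂ fed = 249 × 1.479 = 368.3 mol.
N₂ fed = 368.3 × 79/21 = 1385 mol.
Fuel reacted = 0.74 × 83 → ξ = 61.42 mol.
Outlet (n = n₀ + ν ξ):
  C₂H₄: 83 − 1(61.42) = 21.58
  O₂: 368.3 − 3(61.42) = 184
  N₂: 1385 (inert)
  CO₂: 0 + 2(61.42) = 122.8
  H₂O: 0 + 2(61.42) = 122.8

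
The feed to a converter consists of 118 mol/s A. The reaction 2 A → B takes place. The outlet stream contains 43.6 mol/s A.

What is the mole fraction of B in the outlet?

For A: n = n₀ − 2ξ → 43.6 = 118 − 2ξ, giving ξ = 37.2 mol/s.
Outlet amounts (n = n₀ + ν ξ):
  A: 118 − 2(37.2) = 43.6
  B: 0 + 1(37.2) = 37.2
Total out = 80.8 mol/s; y_B = 37.2 / 80.8 = 0.4604.

0.46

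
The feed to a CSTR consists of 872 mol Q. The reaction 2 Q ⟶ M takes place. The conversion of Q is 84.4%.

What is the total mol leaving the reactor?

504 mol

Q reacted = 0.844 × 872 = 736 mol; ν_Q = −2, so ξ = 736/2 = 368 mol.
Outlet amounts (n = n₀ + ν ξ):
  Q: 872 − 2(368) = 136
  M: 0 + 1(368) = 368
Total out = 136 + 368 = 504 mol.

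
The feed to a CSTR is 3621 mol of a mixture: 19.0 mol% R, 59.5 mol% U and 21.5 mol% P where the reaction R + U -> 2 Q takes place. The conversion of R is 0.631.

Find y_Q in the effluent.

0.24

R reacted = 0.631 × 688 = 434.1 mol; ν_R = −1, so ξ = 434.1/1 = 434.1 mol.
Outlet amounts (n = n₀ + ν ξ):
  R: 688 − 1(434.1) = 253.9
  U: 2154 − 1(434.1) = 1720
  Q: 0 + 2(434.1) = 868.2
  P: 778.5 (inert)
Total out = 3621 mol; y_Q = 868.2 / 3621 = 0.2398.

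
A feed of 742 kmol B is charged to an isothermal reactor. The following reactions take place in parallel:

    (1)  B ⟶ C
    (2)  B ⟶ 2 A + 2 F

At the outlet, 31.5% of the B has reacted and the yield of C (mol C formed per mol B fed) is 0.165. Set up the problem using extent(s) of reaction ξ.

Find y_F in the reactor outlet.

0.207

Yield of C: 1ξ₁ / 742 = 0.165 → ξ₁ = 122.4 kmol.
Conversion of B: 1ξ₁ + 1ξ₂ = 0.315 × 742 = 233.7 → ξ₂ = 111.3 kmol.
Outlet amounts (n = n₀ + Σ ν·ξ):
  B: 742 − 1(122.4) − 1(111.3) = 508.3
  C: 0 + 1(122.4) = 122.4
  A: 0 + 2(111.3) = 222.6
  F: 0 + 2(111.3) = 222.6
Total out = 1076 kmol; y_F = 222.6 / 1076 = 0.2069.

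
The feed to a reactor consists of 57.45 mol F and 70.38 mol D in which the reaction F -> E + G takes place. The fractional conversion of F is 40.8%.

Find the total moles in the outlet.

151 mol

F reacted = 0.408 × 57.45 = 23.44 mol; ν_F = −1, so ξ = 23.44/1 = 23.44 mol.
Outlet amounts (n = n₀ + ν ξ):
  F: 57.45 − 1(23.44) = 34.01
  E: 0 + 1(23.44) = 23.44
  G: 0 + 1(23.44) = 23.44
  D: 70.38 (inert)
Total out = 34.01 + 23.44 + 23.44 + 70.38 = 151.3 mol.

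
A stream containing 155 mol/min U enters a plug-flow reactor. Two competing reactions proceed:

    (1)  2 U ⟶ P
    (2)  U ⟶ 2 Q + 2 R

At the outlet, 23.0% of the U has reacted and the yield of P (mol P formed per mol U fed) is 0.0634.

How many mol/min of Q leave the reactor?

Yield of P: 1ξ₁ / 155 = 0.0634 → ξ₁ = 9.827 mol/min.
Conversion of U: 2ξ₁ + 1ξ₂ = 0.23 × 155 = 35.65 → ξ₂ = 16 mol/min.
Outlet amounts (n = n₀ + Σ ν·ξ):
  U: 155 − 2(9.827) − 1(16) = 119.3
  P: 0 + 1(9.827) = 9.827
  Q: 0 + 2(16) = 31.99
  R: 0 + 2(16) = 31.99

32 mol/min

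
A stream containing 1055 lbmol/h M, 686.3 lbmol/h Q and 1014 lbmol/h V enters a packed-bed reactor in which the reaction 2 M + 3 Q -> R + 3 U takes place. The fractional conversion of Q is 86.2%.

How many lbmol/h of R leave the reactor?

197 lbmol/h

Q reacted = 0.862 × 686.3 = 591.6 lbmol/h; ν_Q = −3, so ξ = 591.6/3 = 197.2 lbmol/h.
Outlet amounts (n = n₀ + ν ξ):
  M: 1055 − 2(197.2) = 660.6
  Q: 686.3 − 3(197.2) = 94.71
  R: 0 + 1(197.2) = 197.2
  U: 0 + 3(197.2) = 591.6
  V: 1014 (inert)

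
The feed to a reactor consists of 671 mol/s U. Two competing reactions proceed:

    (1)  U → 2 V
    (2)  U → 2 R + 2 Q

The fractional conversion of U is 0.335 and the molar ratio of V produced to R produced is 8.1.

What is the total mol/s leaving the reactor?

Conversion of U: U consumed = 0.335 × 671 = 224.8 mol/s = 1ξ₁ + 1ξ₂.
Selectivity: 2ξ₁ / (2ξ₂) = 8.1 → ξ₁ = 8.1 ξ₂.
Substitute: (1·8.1 + 1) ξ₂ = 224.8 → ξ₂ = 24.7 mol/s, ξ₁ = 200.1 mol/s.
Outlet amounts (n = n₀ + Σ ν·ξ):
  U: 671 − 1(200.1) − 1(24.7) = 446.2
  V: 0 + 2(200.1) = 400.2
  R: 0 + 2(24.7) = 49.4
  Q: 0 + 2(24.7) = 49.4
Total out = 446.2 + 400.2 + 49.4 + 49.4 = 945.2 mol/s.

945 mol/s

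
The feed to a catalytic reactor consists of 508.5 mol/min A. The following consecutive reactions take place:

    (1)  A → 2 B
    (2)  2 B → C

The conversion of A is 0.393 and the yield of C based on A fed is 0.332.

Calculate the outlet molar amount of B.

62 mol/min

Conversion of A: A consumed = 1ξ₁ = 0.393 × 508.5 → ξ₁ = 199.8 mol/min.
Yield of C: 1ξ₂ / 508.5 = 0.332 → ξ₂ = 168.8 mol/min.
Outlet amounts (n = n₀ + Σ ν·ξ):
  A: 508.5 − 1(199.8) = 308.7
  B: 0 + 2(199.8) − 2(168.8) = 62.04
  C: 0 + 1(168.8) = 168.8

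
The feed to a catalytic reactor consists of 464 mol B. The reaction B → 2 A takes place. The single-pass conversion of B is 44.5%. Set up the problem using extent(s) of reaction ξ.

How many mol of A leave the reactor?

413 mol

B reacted = 0.445 × 464 = 206.5 mol; ν_B = −1, so ξ = 206.5/1 = 206.5 mol.
Outlet amounts (n = n₀ + ν ξ):
  B: 464 − 1(206.5) = 257.5
  A: 0 + 2(206.5) = 413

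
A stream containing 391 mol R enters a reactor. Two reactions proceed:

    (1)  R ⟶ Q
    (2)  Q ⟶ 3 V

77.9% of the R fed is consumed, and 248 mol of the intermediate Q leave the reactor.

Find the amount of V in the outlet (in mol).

Conversion of R: R consumed = 1ξ₁ = 0.779 × 391 → ξ₁ = 304.6 mol.
Q balance: n_Q = 0 + 1ξ₁ − 1ξ₂ = 248 → ξ₂ = (1·304.6 − 248)/1 = 56.59 mol.
Outlet amounts (n = n₀ + Σ ν·ξ):
  R: 391 − 1(304.6) = 86.41
  Q: 0 + 1(304.6) − 1(56.59) = 248
  V: 0 + 3(56.59) = 169.8

170 mol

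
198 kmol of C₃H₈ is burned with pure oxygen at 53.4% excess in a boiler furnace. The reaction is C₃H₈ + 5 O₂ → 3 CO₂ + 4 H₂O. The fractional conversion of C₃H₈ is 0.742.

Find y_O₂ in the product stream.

0.421

Stoichiometric O₂ = 5 × 198 = 990 kmol; O₂ fed = 990 × 1.534 = 1519 kmol.
Fuel reacted = 0.742 × 198 → ξ = 146.9 kmol.
Outlet (n = n₀ + ν ξ):
  C₃H₈: 198 − 1(146.9) = 51.08
  O₂: 1519 − 5(146.9) = 784.1
  CO₂: 0 + 3(146.9) = 440.7
  H₂O: 0 + 4(146.9) = 587.7
Total out = 1864 kmol; y_O₂ = 784.1 / 1864 = 0.4207.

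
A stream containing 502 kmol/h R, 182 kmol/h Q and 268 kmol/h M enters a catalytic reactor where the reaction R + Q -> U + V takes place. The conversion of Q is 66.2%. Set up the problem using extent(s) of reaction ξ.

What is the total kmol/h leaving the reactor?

Q reacted = 0.662 × 182 = 120.5 kmol/h; ν_Q = −1, so ξ = 120.5/1 = 120.5 kmol/h.
Outlet amounts (n = n₀ + ν ξ):
  R: 502 − 1(120.5) = 381.5
  Q: 182 − 1(120.5) = 61.52
  U: 0 + 1(120.5) = 120.5
  V: 0 + 1(120.5) = 120.5
  M: 268 (inert)
Total out = 381.5 + 61.52 + 120.5 + 120.5 + 268 = 952 kmol/h.

952 kmol/h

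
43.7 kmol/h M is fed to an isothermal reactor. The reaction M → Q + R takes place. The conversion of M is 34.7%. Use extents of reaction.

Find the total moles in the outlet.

58.9 kmol/h

M reacted = 0.347 × 43.7 = 15.16 kmol/h; ν_M = −1, so ξ = 15.16/1 = 15.16 kmol/h.
Outlet amounts (n = n₀ + ν ξ):
  M: 43.7 − 1(15.16) = 28.54
  Q: 0 + 1(15.16) = 15.16
  R: 0 + 1(15.16) = 15.16
Total out = 28.54 + 15.16 + 15.16 = 58.86 kmol/h.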